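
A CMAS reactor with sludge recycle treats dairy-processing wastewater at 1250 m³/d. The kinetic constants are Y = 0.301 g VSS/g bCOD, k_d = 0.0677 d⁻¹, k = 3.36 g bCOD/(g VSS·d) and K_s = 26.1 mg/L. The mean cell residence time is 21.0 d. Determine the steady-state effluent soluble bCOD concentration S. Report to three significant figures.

S ≈ 3.36 mg/L

For a completely mixed reactor with recycle the Lawrence–McCarty relation gives S = K_s·(1 + k_d·θ_c) / [θ_c·(Y·k − k_d) − 1] = 26.1 × (1 + 0.0677 × 21.0) / [21.0 × (0.301 × 3.36 − 0.0677) − 1] = 63.21 / 18.82 = 3.359 mg/L.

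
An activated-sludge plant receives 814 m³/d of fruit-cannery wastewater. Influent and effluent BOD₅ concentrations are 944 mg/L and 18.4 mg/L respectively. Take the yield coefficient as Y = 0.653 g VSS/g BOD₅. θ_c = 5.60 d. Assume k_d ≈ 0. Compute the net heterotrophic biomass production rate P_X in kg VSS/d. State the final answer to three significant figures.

With endogenous decay neglected, the observed yield equals the true yield: Y_obs = Y = 0.653 g VSS/g BOD₅.
Mass of BOD₅ removed per day: Q(S₀ − S) = 814 × 925.6 g/m³ = 753.4 kg/d.
Biomass produced: P_X = Y_obs·Q·ΔS = 0.6530 × 753.4 ≈ 492.0 kg VSS/d.

P_X ≈ 492 kg VSS/d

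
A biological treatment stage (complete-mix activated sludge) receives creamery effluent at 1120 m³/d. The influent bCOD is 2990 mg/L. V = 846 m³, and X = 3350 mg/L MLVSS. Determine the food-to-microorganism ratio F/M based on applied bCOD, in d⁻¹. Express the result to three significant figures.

Food-to-microorganism ratio F/M = Q S₀ / (V X) = 1120 × 2990 / (846.0 × 3350) = 1.182 d⁻¹.

F/M ≈ 1.18 d⁻¹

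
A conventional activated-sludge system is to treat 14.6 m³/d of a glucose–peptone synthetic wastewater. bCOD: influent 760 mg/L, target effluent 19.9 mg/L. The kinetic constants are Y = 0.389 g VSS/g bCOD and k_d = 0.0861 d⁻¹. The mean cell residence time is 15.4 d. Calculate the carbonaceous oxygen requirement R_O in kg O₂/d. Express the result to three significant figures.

Y_obs = Y / (1 + k_d θ_c) = 0.389 / (1 + 0.0861 × 15.4) = 0.389 / 2.326 = 0.1672.
Mass of bCOD removed per day: Q(S₀ − S) = 14.6 × 740.1 g/m³ = 10.81 kg/d.
Net sludge production P_X = 0.1672 × 10.81 = 1.807 kg VSS/d.
Carbonaceous O₂ demand = substrate oxidised − cell-mass equivalent = 10.81 − 1.42 × 1.807 = 8.239 kg O₂/d.

R_O ≈ 8.24 kg O₂/d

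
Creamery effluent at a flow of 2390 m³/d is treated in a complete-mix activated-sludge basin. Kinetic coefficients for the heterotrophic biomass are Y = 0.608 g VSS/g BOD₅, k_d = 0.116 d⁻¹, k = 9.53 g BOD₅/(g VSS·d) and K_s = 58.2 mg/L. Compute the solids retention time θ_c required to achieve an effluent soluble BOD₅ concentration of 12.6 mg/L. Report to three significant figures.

Specific growth rate at S = 12.6 mg/L: μ = YkS/(K_s+S) = 0.608·9.53·12.6/(58.2+12.6) = 1.031 d⁻¹.
1/θ_c = 1.031 − 0.116 = 0.9152 d⁻¹, so θ_c = 1.093 d.

θ_c ≈ 1.09 d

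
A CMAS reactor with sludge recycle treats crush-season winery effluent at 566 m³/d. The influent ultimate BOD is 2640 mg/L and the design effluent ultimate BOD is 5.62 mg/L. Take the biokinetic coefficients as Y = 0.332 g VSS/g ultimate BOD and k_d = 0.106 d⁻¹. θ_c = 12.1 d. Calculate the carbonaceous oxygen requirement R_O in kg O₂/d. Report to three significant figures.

The observed yield is Y_obs = Y/(1 + k_d·θ_c) = 0.332 / (1 + 0.106 × 12.1) = 0.332 / 2.283 = 0.1454 g VSS per g ultimate BOD removed.
Mass of ultimate BOD removed per day: Q(S₀ − S) = 566 × 2634 g/m³ = 1491 kg/d.
P_X = Y_obs·Q·(S₀ − S) = 0.1454 × 1491 = 216.9 kg VSS/d.
R_O = Q·ΔS − 1.42 P_X = 1491 − 308.0 = 1183 kg O₂/d.

R_O ≈ 1180 kg O₂/d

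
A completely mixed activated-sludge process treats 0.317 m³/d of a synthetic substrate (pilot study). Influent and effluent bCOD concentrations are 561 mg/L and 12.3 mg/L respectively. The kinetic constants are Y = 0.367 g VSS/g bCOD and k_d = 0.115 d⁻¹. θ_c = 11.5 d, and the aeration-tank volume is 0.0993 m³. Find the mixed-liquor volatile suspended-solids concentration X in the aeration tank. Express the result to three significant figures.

From V·X·(1 + k_d·θ_c) = Y·Q·(S₀ − S)·θ_c: X = 0.367 × 0.317 × (561 − 12.3) × 11.5 / [0.0993 × (1 + 0.115 × 11.5)] = 3183 mg/L.

X ≈ 3180 mg/L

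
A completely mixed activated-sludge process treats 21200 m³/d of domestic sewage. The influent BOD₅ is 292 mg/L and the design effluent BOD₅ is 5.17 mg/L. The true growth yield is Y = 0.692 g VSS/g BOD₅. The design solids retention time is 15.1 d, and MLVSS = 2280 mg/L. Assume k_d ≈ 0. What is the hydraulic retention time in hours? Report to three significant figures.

τ ≈ 31.5 h

With k_d = 0 the design equation reduces to V = Y Q (S₀−S) θ_c / X = 0.692 × 21200 × (292 − 5.17) × 15.1 / 2280 = 27868 m³.
τ = V/Q = 27868/21200 = 1.315 d, or 31.55 h.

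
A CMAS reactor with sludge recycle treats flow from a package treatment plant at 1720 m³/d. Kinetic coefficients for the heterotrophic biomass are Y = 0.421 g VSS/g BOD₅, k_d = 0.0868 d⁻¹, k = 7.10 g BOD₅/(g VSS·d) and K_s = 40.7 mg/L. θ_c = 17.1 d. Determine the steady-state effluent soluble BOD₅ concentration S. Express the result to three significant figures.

S ≈ 2.08 mg/L

For a completely mixed reactor with recycle the Lawrence–McCarty relation gives S = K_s·(1 + k_d·θ_c) / [θ_c·(Y·k − k_d) − 1] = 40.7 × (1 + 0.0868 × 17.1) / [17.1 × (0.421 × 7.10 − 0.0868) − 1] = 101.1 / 48.63 = 2.079 mg/L.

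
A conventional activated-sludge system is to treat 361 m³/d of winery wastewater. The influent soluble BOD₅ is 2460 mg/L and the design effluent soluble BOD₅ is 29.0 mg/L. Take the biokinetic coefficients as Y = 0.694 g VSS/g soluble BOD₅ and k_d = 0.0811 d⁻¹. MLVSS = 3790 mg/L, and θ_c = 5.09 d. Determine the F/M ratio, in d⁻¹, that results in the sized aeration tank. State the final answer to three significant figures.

F/M ≈ 0.405 d⁻¹

From the SRT design equation V = Y Q (S₀−S) θ_c / [X (1 + k_d θ_c)] = 0.694 × 361 × (2460 − 29.0) × 5.09 / [3790 × (1 + 0.0811 × 5.09)] = 3.1×10^6 / 5355 = 579.0 m³.
F/M = applied load / biomass = Q·S₀/(V·X) = 361 × 2460 / (579.0 × 3790) = 0.4047 d⁻¹.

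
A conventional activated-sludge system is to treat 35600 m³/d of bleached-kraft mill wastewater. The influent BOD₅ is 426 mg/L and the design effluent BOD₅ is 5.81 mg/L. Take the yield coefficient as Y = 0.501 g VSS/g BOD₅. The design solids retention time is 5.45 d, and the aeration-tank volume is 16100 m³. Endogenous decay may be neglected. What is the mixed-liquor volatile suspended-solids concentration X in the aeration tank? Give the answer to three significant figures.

Without decay, X = Y Q (S₀−S) θ_c / V = 0.501 × 35600 × (426 − 5.81) × 5.45 / 16100 = 2537 mg/L.

X ≈ 2540 mg/L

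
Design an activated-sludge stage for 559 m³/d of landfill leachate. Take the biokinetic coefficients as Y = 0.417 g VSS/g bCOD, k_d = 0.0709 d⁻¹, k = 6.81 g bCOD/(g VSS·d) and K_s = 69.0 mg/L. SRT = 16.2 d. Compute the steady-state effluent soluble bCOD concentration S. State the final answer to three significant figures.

S ≈ 3.38 mg/L

From the Monod/SRT balance for a CMAS, S = K_s·(1+k_d θ_c)/[θ_c·(Y k − k_d) − 1] = 69.0 × (1 + 0.0709 × 16.2) / [16.2 × (0.417 × 6.81 − 0.0709) − 1] = 148.3 / 43.86 = 3.380 mg/L.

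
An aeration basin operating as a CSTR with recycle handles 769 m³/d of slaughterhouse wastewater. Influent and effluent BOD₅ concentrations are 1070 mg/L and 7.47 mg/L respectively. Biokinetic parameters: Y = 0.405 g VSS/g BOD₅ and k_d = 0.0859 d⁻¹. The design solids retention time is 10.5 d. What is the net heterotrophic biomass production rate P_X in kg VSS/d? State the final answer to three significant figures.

Y_obs = Y / (1 + k_d θ_c) = 0.405 / (1 + 0.0859 × 10.5) = 0.405 / 1.902 = 0.2129.
Substrate removed = Q·(S₀ − S) = 769 m³/d × (1070 − 7.47) g/m³ = 8.17×10^5 g/d = 817.1 kg/d.
So the net sludge growth is P_X = 0.2129 × 817.1 = 174.0 kg VSS/d.

P_X ≈ 174 kg VSS/d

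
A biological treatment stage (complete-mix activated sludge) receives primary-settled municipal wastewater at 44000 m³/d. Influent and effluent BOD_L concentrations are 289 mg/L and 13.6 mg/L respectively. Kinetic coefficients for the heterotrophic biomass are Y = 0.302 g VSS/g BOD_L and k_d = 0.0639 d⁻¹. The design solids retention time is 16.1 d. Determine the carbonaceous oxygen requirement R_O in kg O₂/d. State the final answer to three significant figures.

Correct the yield for decay: Y_obs = Y/(1 + k_d θ_c) = 0.302 / (1 + 0.0639 × 16.1) = 0.302 / 2.029 = 0.1489.
Q·(S₀ − S) = 44000 × (289 − 13.6) × 10⁻³ = 12118 kg/d removed.
P_X = Y_obs·Q·(S₀ − S) = 0.1489 × 12118 = 1804 kg VSS/d.
R_O = Q·ΔS − 1.42 P_X = 12118 − 2561 = 9556 kg O₂/d.

R_O ≈ 9560 kg O₂/d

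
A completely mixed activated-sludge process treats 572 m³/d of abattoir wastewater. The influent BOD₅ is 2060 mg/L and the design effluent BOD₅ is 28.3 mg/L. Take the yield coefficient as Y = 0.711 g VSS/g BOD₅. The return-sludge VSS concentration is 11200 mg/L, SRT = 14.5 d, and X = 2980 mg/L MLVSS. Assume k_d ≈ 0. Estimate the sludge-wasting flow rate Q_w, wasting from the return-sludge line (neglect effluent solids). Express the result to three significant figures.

Q_w ≈ 73.8 m³/d

Biomass mass balance (decay neglected): V·X = Y·Q·(S₀ − S)·θ_c, so V = 0.711 × 572 × (2060 − 28.3) × 14.5 / 2980 = 4020 m³.
θ_c = V·X/(Q_w·X_r) when wasting from the recycle, so Q_w = V·X/(θ_c·X_r) = 4020 × 2980 / (14.5 × 11200) = 73.77 m³/d.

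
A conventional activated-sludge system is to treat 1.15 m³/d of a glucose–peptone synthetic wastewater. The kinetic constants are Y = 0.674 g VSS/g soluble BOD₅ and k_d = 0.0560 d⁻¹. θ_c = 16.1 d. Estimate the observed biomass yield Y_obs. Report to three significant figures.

Y_obs ≈ 0.354 g VSS/g soluble BOD₅

Correct the yield for decay: Y_obs = Y/(1 + k_d θ_c) = 0.674 / (1 + 0.0560 × 16.1) = 0.674 / 1.902 = 0.3544.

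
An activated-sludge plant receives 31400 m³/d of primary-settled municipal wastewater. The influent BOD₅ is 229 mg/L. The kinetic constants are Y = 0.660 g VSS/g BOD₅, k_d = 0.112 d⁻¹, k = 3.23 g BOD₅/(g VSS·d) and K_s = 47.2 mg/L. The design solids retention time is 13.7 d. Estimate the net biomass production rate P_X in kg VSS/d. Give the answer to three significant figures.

P_X ≈ 1840 kg VSS/d

Effluent substrate depends only on kinetics and SRT: S = K_s(1 + k_d θ_c) / [θ_c(Yk − k_d) − 1] = 47.2 × (1 + 0.112 × 13.7) / [13.7 × (0.660 × 3.23 − 0.112) − 1] = 119.6 / 26.67 = 4.485 mg/L.
Y_obs = Y / (1 + k_d θ_c) = 0.660 / (1 + 0.112 × 13.7) = 0.660 / 2.534 = 0.2604.
Substrate removed = Q·(S₀ − S) = 31400 m³/d × (229 − 4.49) g/m³ = 7.05×10^6 g/d = 7050 kg/d.
Biomass produced: P_X = Y_obs·Q·ΔS = 0.2604 × 7050 ≈ 1836 kg VSS/d.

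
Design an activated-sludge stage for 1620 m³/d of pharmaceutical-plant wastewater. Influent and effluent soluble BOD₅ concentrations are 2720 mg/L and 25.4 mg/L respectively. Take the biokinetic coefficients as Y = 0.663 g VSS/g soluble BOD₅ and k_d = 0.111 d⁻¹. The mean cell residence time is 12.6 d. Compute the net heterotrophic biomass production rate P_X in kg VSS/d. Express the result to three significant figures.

The observed yield is Y_obs = Y/(1 + k_d·θ_c) = 0.663 / (1 + 0.111 × 12.6) = 0.663 / 2.399 = 0.2764 g VSS per g soluble BOD₅ removed.
Substrate removed = Q·(S₀ − S) = 1620 m³/d × (2720 − 25.4) g/m³ = 4.37×10^6 g/d = 4365 kg/d.
P_X = Y_obs · Q(S₀ − S) = 0.2764 × 4365 = 1207 kg VSS/d.

P_X ≈ 1210 kg VSS/d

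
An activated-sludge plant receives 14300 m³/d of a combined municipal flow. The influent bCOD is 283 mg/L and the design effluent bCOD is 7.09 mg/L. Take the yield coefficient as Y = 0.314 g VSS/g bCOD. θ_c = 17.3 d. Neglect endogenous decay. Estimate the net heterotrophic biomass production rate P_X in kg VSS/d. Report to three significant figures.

No decay correction is needed, so Y_obs = Y = 0.314.
ΔS = 283 − 7.09 = 275.9 mg/L, so the substrate removal rate is 14300 × 275.9/1000 = 3946 kg bCOD/d.
So the net sludge growth is P_X = 0.3140 × 3946 = 1239 kg VSS/d.

P_X ≈ 1240 kg VSS/d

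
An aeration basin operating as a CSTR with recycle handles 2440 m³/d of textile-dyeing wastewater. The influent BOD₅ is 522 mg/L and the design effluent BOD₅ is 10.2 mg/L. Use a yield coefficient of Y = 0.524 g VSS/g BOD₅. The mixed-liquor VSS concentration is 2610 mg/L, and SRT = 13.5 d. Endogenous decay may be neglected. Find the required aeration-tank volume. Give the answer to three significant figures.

V ≈ 3380 m³

Biomass mass balance (decay neglected): V·X = Y·Q·(S₀ − S)·θ_c, so V = 0.524 × 2440 × (522 − 10.2) × 13.5 / 2610 = 3385 m³.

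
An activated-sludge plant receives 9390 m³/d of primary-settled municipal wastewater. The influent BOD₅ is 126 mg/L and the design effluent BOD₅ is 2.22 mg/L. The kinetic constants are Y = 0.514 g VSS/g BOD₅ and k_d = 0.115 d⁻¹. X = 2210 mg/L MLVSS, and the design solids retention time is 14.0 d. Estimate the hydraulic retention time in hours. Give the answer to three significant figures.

τ ≈ 3.71 h

Rearranging the biomass balance for a CMAS with decay, V = Y·Q·ΔS·θ_c / [X·(1+k_d θ_c)] = 0.514 × 9390 × (126 − 2.22) × 14.0 / [2210 × (1 + 0.115 × 14.0)] = 8.36×10^6 / 5768 = 1450 m³.
τ = V/Q = 1450/9390 = 0.1544 d, or 3.706 h.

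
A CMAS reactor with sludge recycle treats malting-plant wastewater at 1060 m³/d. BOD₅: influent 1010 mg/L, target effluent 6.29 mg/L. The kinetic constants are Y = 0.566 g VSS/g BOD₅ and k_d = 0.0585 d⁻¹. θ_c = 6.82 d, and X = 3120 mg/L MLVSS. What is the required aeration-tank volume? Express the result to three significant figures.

From the SRT design equation V = Y Q (S₀−S) θ_c / [X (1 + k_d θ_c)] = 0.566 × 1060 × (1010 − 6.29) × 6.82 / [3120 × (1 + 0.0585 × 6.82)] = 4.11×10^6 / 4365 = 940.9 m³.

V ≈ 941 m³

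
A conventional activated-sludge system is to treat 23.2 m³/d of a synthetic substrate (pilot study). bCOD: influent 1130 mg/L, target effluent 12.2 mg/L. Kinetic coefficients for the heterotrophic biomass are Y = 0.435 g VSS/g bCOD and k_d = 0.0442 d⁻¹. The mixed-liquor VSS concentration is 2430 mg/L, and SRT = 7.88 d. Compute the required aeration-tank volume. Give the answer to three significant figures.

Rearranging the biomass balance for a CMAS with decay, V = Y·Q·ΔS·θ_c / [X·(1+k_d θ_c)] = 0.435 × 23.2 × (1130 − 12.2) × 7.88 / [2430 × (1 + 0.0442 × 7.88)] = 8.89×10^4 / 3276 = 27.13 m³.

V ≈ 27.1 m³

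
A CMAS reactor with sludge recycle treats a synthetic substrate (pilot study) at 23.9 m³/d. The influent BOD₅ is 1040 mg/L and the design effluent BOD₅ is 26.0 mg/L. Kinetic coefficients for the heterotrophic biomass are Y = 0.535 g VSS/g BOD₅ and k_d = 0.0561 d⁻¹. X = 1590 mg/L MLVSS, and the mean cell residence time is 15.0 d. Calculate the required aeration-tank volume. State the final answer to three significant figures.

V ≈ 66.4 m³

From the SRT design equation V = Y Q (S₀−S) θ_c / [X (1 + k_d θ_c)] = 0.535 × 23.9 × (1040 − 26.0) × 15.0 / [1590 × (1 + 0.0561 × 15.0)] = 1.94×10^5 / 2928 = 66.42 m³.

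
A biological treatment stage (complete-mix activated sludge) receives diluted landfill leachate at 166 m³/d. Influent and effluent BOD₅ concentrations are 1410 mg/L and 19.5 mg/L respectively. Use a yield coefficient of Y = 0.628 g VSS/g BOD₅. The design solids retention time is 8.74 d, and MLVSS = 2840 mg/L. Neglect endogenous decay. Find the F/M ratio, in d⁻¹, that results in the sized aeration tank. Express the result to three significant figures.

Biomass mass balance (decay neglected): V·X = Y·Q·(S₀ − S)·θ_c, so V = 0.628 × 166 × (1410 − 19.5) × 8.74 / 2840 = 446.1 m³.
Food-to-microorganism ratio F/M = Q S₀ / (V X) = 166 × 1410 / (446.1 × 2840) = 0.1847 d⁻¹.

F/M ≈ 0.185 d⁻¹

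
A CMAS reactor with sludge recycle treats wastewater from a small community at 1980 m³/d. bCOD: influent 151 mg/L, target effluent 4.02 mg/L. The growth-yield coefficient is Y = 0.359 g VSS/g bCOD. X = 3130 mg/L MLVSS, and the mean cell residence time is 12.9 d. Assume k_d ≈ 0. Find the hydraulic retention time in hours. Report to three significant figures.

V·X = Y·Q·ΔS·θ_c gives V = 0.359 × 1980 × (151 − 4.02) × 12.9 / 3130 = 430.6 m³.
τ = V/Q = 430.6/1980 = 0.2175 d, or 5.219 h.

τ ≈ 5.22 h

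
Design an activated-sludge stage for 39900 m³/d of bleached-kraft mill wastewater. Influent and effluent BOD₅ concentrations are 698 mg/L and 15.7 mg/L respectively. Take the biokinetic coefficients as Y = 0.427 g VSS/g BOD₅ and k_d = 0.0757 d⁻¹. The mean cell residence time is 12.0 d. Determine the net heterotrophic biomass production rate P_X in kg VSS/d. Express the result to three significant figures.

Correct the yield for decay: Y_obs = Y/(1 + k_d θ_c) = 0.427 / (1 + 0.0757 × 12.0) = 0.427 / 1.908 = 0.2237.
Mass of BOD₅ removed per day: Q(S₀ − S) = 39900 × 682.3 g/m³ = 27224 kg/d.
P_X = Y_obs · Q(S₀ − S) = 0.2237 × 27224 = 6091 kg VSS/d.

P_X ≈ 6090 kg VSS/d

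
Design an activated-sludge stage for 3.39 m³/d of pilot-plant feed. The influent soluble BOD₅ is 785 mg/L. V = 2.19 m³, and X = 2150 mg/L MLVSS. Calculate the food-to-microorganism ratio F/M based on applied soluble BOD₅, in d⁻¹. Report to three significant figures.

F/M = applied load / biomass = Q·S₀/(V·X) = 3.39 × 785 / (2.190 × 2150) = 0.5652 d⁻¹.

F/M ≈ 0.565 d⁻¹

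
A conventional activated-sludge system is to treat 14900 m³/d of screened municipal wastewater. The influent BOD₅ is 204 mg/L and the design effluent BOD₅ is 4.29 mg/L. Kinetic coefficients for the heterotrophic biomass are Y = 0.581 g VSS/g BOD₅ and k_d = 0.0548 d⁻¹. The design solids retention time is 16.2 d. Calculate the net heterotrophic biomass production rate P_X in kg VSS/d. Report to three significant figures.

P_X ≈ 916 kg VSS/d

Y_obs = Y / (1 + k_d θ_c) = 0.581 / (1 + 0.0548 × 16.2) = 0.581 / 1.888 = 0.3078.
Q·(S₀ − S) = 14900 × (204 − 4.29) × 10⁻³ = 2976 kg/d removed.
So the net sludge growth is P_X = 0.3078 × 2976 = 915.8 kg VSS/d.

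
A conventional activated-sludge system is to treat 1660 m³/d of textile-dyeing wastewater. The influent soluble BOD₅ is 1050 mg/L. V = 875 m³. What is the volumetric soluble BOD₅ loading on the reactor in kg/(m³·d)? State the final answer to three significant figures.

Volumetric loading L_v = Q·S₀ / V = 1660 × 1050 g/m³ / 875.0 m³ = 1992 g/(m³·d) = 1.992 kg soluble BOD₅/(m³·d).

L_v ≈ 1.99 kg soluble BOD₅/(m³·d)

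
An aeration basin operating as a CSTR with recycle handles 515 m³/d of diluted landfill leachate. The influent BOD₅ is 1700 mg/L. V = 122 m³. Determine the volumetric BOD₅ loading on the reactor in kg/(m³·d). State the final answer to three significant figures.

L_v ≈ 7.18 kg BOD₅/(m³·d)

L_v = Q S₀ / V = 515 × 1700 × 10⁻³ / 122.0 = 7.176 kg/(m³·d).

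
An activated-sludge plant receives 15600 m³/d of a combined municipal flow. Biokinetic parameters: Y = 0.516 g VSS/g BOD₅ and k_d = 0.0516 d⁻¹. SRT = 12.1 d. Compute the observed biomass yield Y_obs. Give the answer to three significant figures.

Y_obs ≈ 0.318 g VSS/g BOD₅

Y_obs = Y / (1 + k_d θ_c) = 0.516 / (1 + 0.0516 × 12.1) = 0.516 / 1.624 = 0.3177.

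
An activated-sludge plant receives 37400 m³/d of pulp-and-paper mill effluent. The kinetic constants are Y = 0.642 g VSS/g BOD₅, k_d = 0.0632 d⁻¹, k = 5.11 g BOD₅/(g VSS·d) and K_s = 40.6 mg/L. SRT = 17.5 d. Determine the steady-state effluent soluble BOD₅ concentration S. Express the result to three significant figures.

Effluent substrate depends only on kinetics and SRT: S = K_s(1 + k_d θ_c) / [θ_c(Yk − k_d) − 1] = 40.6 × (1 + 0.0632 × 17.5) / [17.5 × (0.642 × 5.11 − 0.0632) − 1] = 85.50 / 55.30 = 1.546 mg/L.

S ≈ 1.55 mg/L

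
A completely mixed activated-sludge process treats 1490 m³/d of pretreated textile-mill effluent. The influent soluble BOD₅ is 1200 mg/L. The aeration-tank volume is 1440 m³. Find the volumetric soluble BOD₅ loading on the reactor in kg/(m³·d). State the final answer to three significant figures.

Volumetric loading L_v = Q·S₀ / V = 1490 × 1200 g/m³ / 1440 m³ = 1242 g/(m³·d) = 1.242 kg soluble BOD₅/(m³·d).

L_v ≈ 1.24 kg soluble BOD₅/(m³·d)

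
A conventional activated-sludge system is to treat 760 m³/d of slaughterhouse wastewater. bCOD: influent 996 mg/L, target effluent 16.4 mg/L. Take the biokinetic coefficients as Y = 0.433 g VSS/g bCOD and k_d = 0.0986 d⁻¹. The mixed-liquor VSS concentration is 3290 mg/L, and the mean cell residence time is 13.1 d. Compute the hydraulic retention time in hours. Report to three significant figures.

From the SRT design equation V = Y Q (S₀−S) θ_c / [X (1 + k_d θ_c)] = 0.433 × 760 × (996 − 16.4) × 13.1 / [3290 × (1 + 0.0986 × 13.1)] = 4.22×10^6 / 7540 = 560.1 m³.
τ = V/Q = 560.1/760 = 0.7370 d, or 17.69 h.

τ ≈ 17.7 h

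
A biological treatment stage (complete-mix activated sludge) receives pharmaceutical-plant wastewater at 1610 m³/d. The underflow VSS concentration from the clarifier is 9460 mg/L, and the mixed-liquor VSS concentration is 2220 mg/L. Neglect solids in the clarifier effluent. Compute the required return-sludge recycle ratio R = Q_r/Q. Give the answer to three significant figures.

R ≈ 0.307

Mass balance around the secondary clarifier (neglecting effluent solids): R = X / (X_r − X) = 2220 / (9460 − 2220) = 0.3066.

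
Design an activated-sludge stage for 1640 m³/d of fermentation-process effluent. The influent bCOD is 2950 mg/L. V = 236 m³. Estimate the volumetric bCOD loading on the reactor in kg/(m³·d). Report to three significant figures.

L_v ≈ 20.5 kg bCOD/(m³·d)

L_v = Q S₀ / V = 1640 × 2950 × 10⁻³ / 236.0 = 20.50 kg/(m³·d).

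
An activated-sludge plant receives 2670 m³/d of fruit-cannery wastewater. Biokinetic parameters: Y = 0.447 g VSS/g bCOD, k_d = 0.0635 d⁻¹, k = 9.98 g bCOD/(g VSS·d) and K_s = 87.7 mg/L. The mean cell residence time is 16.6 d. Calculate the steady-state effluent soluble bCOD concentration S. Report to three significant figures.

From the Monod/SRT balance for a CMAS, S = K_s·(1+k_d θ_c)/[θ_c·(Y k − k_d) − 1] = 87.7 × (1 + 0.0635 × 16.6) / [16.6 × (0.447 × 9.98 − 0.0635) − 1] = 180.1 / 72.00 = 2.502 mg/L.

S ≈ 2.50 mg/L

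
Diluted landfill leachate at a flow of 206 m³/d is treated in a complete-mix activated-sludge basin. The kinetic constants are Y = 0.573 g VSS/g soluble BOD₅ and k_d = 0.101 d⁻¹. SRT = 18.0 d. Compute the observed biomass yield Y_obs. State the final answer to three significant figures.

Y_obs ≈ 0.203 g VSS/g soluble BOD₅

Correct the yield for decay: Y_obs = Y/(1 + k_d θ_c) = 0.573 / (1 + 0.101 × 18.0) = 0.573 / 2.818 = 0.2033.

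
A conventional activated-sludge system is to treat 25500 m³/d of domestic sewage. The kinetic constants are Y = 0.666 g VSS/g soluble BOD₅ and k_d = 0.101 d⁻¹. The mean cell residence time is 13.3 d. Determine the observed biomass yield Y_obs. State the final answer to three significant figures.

Y_obs ≈ 0.284 g VSS/g soluble BOD₅

Observed yield with endogenous decay: Y_obs = Y / (1 + k_d·θ_c) = 0.666 / (1 + 0.101 × 13.3) = 0.666 / 2.343 = 0.2842 g VSS/g soluble BOD₅.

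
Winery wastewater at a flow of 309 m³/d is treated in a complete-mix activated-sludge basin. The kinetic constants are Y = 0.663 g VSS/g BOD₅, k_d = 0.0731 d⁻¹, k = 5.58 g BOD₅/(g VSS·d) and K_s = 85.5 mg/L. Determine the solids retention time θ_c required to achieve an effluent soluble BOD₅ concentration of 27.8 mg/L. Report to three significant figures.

θ_c ≈ 1.20 d

Specific growth rate at S = 27.8 mg/L: μ = YkS/(K_s+S) = 0.663·5.58·27.8/(85.5+27.8) = 0.9077 d⁻¹.
Then 1/θ_c = μ − k_d = 0.9077 − 0.0731 = 0.8346 d⁻¹, giving θ_c = 1.198 d.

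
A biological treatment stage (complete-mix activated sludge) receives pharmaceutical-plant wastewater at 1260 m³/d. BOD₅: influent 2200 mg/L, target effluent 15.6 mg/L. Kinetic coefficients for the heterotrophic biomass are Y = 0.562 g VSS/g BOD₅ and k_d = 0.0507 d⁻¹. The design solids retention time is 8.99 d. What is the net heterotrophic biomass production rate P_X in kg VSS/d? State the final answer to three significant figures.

P_X ≈ 1060 kg VSS/d

Correct the yield for decay: Y_obs = Y/(1 + k_d θ_c) = 0.562 / (1 + 0.0507 × 8.99) = 0.562 / 1.456 = 0.3860.
Substrate removed = Q·(S₀ − S) = 1260 m³/d × (2200 − 15.6) g/m³ = 2.75×10^6 g/d = 2752 kg/d.
Biomass produced: P_X = Y_obs·Q·ΔS = 0.3860 × 2752 ≈ 1063 kg VSS/d.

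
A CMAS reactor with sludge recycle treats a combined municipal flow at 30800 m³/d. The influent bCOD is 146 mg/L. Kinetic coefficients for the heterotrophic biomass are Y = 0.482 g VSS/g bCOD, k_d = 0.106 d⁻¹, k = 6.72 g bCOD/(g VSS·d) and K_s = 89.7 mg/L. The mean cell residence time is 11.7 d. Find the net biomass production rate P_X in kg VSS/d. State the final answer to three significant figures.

P_X ≈ 930 kg VSS/d

From the Monod/SRT balance for a CMAS, S = K_s·(1+k_d θ_c)/[θ_c·(Y k − k_d) − 1] = 89.7 × (1 + 0.106 × 11.7) / [11.7 × (0.482 × 6.72 − 0.106) − 1] = 200.9 / 35.66 = 5.636 mg/L.
Y_obs = Y / (1 + k_d θ_c) = 0.482 / (1 + 0.106 × 11.7) = 0.482 / 2.240 = 0.2152.
Substrate removed = Q·(S₀ − S) = 30800 m³/d × (146 − 5.64) g/m³ = 4.32×10^6 g/d = 4323 kg/d.
P_X = Y_obs · Q(S₀ − S) = 0.2152 × 4323 = 930.2 kg VSS/d.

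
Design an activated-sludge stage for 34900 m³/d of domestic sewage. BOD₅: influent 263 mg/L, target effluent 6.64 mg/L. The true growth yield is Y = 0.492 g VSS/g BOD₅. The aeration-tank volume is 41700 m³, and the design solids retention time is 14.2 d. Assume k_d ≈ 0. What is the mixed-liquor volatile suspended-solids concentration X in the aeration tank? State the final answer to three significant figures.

X ≈ 1500 mg/L

From V·X = Y·Q·(S₀ − S)·θ_c (decay neglected): X = 0.492 × 34900 × (263 − 6.64) × 14.2 / 41700 = 1499 mg/L.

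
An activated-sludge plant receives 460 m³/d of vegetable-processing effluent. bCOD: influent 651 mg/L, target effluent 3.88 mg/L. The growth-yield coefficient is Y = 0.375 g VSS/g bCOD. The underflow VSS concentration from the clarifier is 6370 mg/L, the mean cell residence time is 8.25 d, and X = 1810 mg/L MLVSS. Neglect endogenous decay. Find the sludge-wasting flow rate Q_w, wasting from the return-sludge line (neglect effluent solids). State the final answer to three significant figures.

Q_w ≈ 17.5 m³/d

Biomass mass balance (decay neglected): V·X = Y·Q·(S₀ − S)·θ_c, so V = 0.375 × 460 × (651 − 3.88) × 8.25 / 1810 = 508.8 m³.
Wasting from the return line (neglecting effluent solids): Q_w = V·X / (θ_c·X_r) = 508.8 × 1810 / (8.25 × 6370) = 17.52 m³/d.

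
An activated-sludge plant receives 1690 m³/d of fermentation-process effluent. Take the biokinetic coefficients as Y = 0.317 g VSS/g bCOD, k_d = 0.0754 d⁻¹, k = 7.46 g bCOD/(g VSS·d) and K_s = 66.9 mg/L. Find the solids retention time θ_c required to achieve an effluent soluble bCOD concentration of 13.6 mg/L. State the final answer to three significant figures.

θ_c ≈ 3.09 d

At the target effluent, Y k S/(K_s+S) = 0.317×7.46×13.6/80.50 = 0.3995 d⁻¹.
θ_c = 1/(μ − k_d) = 1/(0.3995 − 0.0754) = 1/0.3241 = 3.085 d.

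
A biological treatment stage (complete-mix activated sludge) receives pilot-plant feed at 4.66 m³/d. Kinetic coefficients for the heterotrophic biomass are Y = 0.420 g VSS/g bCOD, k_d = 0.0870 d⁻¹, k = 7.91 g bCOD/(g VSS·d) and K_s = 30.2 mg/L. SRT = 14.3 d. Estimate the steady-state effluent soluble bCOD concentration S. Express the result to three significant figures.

For a completely mixed reactor with recycle the Lawrence–McCarty relation gives S = K_s·(1 + k_d·θ_c) / [θ_c·(Y·k − k_d) − 1] = 30.2 × (1 + 0.0870 × 14.3) / [14.3 × (0.420 × 7.91 − 0.0870) − 1] = 67.77 / 45.26 = 1.497 mg/L.

S ≈ 1.50 mg/L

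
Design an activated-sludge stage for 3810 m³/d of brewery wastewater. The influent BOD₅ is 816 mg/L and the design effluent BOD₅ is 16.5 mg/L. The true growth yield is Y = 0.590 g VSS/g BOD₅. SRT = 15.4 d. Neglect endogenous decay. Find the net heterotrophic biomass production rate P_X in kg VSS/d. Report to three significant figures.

With endogenous decay neglected, the observed yield equals the true yield: Y_obs = Y = 0.590 g VSS/g BOD₅.
Mass of BOD₅ removed per day: Q(S₀ − S) = 3810 × 799.5 g/m³ = 3046 kg/d.
Net biomass production P_X = Y_obs × Q·(S₀ − S) = 0.5900 × 3046 = 1797 kg VSS/d.

P_X ≈ 1800 kg VSS/d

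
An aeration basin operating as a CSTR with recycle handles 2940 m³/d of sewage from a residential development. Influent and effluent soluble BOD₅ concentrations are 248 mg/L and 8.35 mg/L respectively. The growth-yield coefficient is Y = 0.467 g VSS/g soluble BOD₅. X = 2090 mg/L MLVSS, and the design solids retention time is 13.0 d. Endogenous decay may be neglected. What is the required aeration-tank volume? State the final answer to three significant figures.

V ≈ 2050 m³

With k_d = 0 the design equation reduces to V = Y Q (S₀−S) θ_c / X = 0.467 × 2940 × (248 − 8.35) × 13.0 / 2090 = 2047 m³.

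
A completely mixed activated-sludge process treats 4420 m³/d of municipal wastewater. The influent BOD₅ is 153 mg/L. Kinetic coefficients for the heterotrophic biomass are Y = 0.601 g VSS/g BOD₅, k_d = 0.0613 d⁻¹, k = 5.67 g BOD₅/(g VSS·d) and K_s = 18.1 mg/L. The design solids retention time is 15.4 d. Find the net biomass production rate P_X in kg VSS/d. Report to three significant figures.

From the Monod/SRT balance for a CMAS, S = K_s·(1+k_d θ_c)/[θ_c·(Y k − k_d) − 1] = 18.1 × (1 + 0.0613 × 15.4) / [15.4 × (0.601 × 5.67 − 0.0613) − 1] = 35.19 / 50.53 = 0.6963 mg/L.
Observed yield with endogenous decay: Y_obs = Y / (1 + k_d·θ_c) = 0.601 / (1 + 0.0613 × 15.4) = 0.601 / 1.944 = 0.3092 g VSS/g BOD₅.
Substrate removed = Q·(S₀ − S) = 4420 m³/d × (153 − 0.696) g/m³ = 6.73×10^5 g/d = 673.2 kg/d.
Net biomass production P_X = Y_obs × Q·(S₀ − S) = 0.3092 × 673.2 = 208.1 kg VSS/d.

P_X ≈ 208 kg VSS/d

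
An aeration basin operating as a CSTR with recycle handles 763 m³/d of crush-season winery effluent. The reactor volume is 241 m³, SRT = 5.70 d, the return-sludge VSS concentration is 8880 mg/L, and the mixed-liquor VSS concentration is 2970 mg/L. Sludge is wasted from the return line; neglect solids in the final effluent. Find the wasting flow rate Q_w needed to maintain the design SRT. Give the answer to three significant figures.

Q_w ≈ 14.1 m³/d

Q_w = (V·X)/(θ_c X_r) = 241.0 × 2970 / (5.70 × 8880) = 14.14 m³/d.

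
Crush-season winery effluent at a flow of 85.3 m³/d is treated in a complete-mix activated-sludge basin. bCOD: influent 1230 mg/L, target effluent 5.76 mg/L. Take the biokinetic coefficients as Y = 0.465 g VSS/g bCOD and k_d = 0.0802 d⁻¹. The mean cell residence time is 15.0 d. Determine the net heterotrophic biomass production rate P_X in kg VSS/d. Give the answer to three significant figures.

P_X ≈ 22.0 kg VSS/d

The observed yield is Y_obs = Y/(1 + k_d·θ_c) = 0.465 / (1 + 0.0802 × 15.0) = 0.465 / 2.203 = 0.2111 g VSS per g bCOD removed.
ΔS = 1230 − 5.76 = 1224 mg/L, so the substrate removal rate is 85.3 × 1224/1000 = 104.4 kg bCOD/d.
P_X = Y_obs · Q(S₀ − S) = 0.2111 × 104.4 = 22.04 kg VSS/d.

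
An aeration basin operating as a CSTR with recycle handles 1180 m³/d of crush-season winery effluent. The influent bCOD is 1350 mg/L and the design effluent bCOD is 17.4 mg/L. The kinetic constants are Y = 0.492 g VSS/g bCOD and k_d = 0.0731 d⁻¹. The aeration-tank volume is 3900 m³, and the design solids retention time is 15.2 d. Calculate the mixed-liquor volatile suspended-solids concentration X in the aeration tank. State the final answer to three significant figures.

From V·X·(1 + k_d·θ_c) = Y·Q·(S₀ − S)·θ_c: X = 0.492 × 1180 × (1350 − 17.4) × 15.2 / [3900 × (1 + 0.0731 × 15.2)] = 1428 mg/L.

X ≈ 1430 mg/L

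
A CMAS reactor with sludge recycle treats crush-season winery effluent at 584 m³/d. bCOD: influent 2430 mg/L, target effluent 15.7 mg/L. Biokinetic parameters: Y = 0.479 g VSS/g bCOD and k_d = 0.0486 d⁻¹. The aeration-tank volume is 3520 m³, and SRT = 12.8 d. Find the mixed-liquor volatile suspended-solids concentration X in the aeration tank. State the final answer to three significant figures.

Solving the biomass balance for X: X = Y Q (S₀−S) θ_c / [V (1+k_d θ_c)] = 0.479 × 584 × (2430 − 15.7) × 12.8 / [3520 × (1 + 0.0486 × 12.8)] = 1514 mg/L.

X ≈ 1510 mg/L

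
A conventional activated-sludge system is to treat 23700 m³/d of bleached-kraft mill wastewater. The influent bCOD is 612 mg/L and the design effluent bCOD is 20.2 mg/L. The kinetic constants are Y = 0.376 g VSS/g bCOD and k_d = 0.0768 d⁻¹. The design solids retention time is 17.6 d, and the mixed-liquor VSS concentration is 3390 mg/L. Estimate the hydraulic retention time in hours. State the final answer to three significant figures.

Rearranging the biomass balance for a CMAS with decay, V = Y·Q·ΔS·θ_c / [X·(1+k_d θ_c)] = 0.376 × 23700 × (612 − 20.2) × 17.6 / [3390 × (1 + 0.0768 × 17.6)] = 9.28×10^7 / 7972 = 11642 m³.
τ = V/Q = 11642/23700 = 0.4912 d, or 11.79 h.

τ ≈ 11.8 h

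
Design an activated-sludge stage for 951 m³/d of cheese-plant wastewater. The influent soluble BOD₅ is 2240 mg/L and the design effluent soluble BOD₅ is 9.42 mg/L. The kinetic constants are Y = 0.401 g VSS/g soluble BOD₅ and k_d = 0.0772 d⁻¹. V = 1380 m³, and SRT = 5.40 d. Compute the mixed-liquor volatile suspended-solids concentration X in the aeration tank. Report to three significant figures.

Solving the biomass balance for X: X = Y Q (S₀−S) θ_c / [V (1+k_d θ_c)] = 0.401 × 951 × (2240 − 9.42) × 5.40 / [1380 × (1 + 0.0772 × 5.40)] = 2349 mg/L.

X ≈ 2350 mg/L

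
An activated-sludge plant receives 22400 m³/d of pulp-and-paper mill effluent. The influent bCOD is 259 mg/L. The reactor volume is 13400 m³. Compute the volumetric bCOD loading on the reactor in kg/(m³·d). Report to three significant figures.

Volumetric loading L_v = Q·S₀ / V = 22400 × 259 g/m³ / 13400 m³ = 433.0 g/(m³·d) = 0.4330 kg bCOD/(m³·d).

L_v ≈ 0.433 kg bCOD/(m³·d)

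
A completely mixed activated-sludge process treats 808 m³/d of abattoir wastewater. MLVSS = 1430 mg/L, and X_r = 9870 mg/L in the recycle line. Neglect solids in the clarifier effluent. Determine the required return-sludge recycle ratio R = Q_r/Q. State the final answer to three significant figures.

Mass balance around the secondary clarifier (neglecting effluent solids): R = X / (X_r − X) = 1430 / (9870 − 1430) = 0.1694.

R ≈ 0.169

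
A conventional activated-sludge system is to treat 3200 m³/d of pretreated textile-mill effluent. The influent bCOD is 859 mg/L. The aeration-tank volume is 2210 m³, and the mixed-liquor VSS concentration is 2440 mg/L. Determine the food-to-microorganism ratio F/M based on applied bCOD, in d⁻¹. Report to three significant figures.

F/M ≈ 0.510 d⁻¹

F/M = applied load / biomass = Q·S₀/(V·X) = 3200 × 859 / (2210 × 2440) = 0.5098 d⁻¹.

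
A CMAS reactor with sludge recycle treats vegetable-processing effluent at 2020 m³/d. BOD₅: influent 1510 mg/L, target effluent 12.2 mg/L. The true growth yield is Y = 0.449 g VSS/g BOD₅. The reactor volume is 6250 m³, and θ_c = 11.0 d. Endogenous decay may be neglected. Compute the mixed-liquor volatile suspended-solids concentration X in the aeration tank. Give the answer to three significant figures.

X ≈ 2390 mg/L

From V·X = Y·Q·(S₀ − S)·θ_c (decay neglected): X = 0.449 × 2020 × (1510 − 12.2) × 11.0 / 6250 = 2391 mg/L.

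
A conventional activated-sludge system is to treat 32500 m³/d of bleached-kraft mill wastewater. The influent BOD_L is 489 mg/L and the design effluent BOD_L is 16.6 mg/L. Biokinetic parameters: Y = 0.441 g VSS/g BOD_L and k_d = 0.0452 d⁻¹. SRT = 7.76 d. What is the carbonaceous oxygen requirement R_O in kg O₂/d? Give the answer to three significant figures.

Y_obs = Y / (1 + k_d θ_c) = 0.441 / (1 + 0.0452 × 7.76) = 0.441 / 1.351 = 0.3265.
Q·(S₀ − S) = 32500 × (489 − 16.6) × 10⁻³ = 15353 kg/d removed.
P_X = Y_obs·Q·(S₀ − S) = 0.3265 × 15353 = 5013 kg VSS/d.
Carbonaceous O₂ demand = substrate oxidised − cell-mass equivalent = 15353 − 1.42 × 5013 = 8235 kg O₂/d.

R_O ≈ 8240 kg O₂/d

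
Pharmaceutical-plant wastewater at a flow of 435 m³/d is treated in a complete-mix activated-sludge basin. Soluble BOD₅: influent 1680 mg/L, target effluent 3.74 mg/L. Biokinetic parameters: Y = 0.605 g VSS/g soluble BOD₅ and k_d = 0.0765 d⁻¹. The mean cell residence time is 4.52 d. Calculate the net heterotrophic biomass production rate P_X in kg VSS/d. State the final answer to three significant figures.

Y_obs = Y / (1 + k_d θ_c) = 0.605 / (1 + 0.0765 × 4.52) = 0.605 / 1.346 = 0.4496.
Mass of soluble BOD₅ removed per day: Q(S₀ − S) = 435 × 1676 g/m³ = 729.2 kg/d.
Net biomass production P_X = Y_obs × Q·(S₀ − S) = 0.4496 × 729.2 = 327.8 kg VSS/d.

P_X ≈ 328 kg VSS/d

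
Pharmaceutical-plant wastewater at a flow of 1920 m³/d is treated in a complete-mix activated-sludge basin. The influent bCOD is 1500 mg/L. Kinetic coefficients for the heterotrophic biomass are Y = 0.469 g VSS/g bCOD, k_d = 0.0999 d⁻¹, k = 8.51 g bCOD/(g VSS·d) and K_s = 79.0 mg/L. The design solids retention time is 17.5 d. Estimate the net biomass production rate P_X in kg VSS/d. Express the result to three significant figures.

For a completely mixed reactor with recycle the Lawrence–McCarty relation gives S = K_s·(1 + k_d·θ_c) / [θ_c·(Y·k − k_d) − 1] = 79.0 × (1 + 0.0999 × 17.5) / [17.5 × (0.469 × 8.51 − 0.0999) − 1] = 217.1 / 67.10 = 3.236 mg/L.
The observed yield is Y_obs = Y/(1 + k_d·θ_c) = 0.469 / (1 + 0.0999 × 17.5) = 0.469 / 2.748 = 0.1707 g VSS per g bCOD removed.
Q·(S₀ − S) = 1920 × (1500 − 3.24) × 10⁻³ = 2874 kg/d removed.
P_X = Y_obs · Q(S₀ − S) = 0.1707 × 2874 = 490.4 kg VSS/d.

P_X ≈ 490 kg VSS/d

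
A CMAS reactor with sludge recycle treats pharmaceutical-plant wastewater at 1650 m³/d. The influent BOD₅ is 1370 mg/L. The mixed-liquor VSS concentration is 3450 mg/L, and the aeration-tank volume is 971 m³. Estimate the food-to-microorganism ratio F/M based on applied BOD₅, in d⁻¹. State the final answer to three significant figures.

Food-to-microorganism ratio F/M = Q S₀ / (V X) = 1650 × 1370 / (971.0 × 3450) = 0.6748 d⁻¹.

F/M ≈ 0.675 d⁻¹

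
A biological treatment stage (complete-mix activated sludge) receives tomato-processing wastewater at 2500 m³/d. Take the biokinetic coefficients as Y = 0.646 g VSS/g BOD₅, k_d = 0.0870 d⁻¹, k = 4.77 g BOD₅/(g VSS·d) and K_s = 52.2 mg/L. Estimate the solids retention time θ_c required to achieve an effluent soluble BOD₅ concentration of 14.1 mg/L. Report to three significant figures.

θ_c ≈ 1.76 d

From 1/θ_c = Y·k·S/(K_s + S) − k_d: Y·k·S/(K_s+S) = 0.646 × 4.77 × 14.1 / (52.2 + 14.1) = 0.6553 d⁻¹.
1/θ_c = 0.6553 − 0.0870 = 0.5683 d⁻¹, so θ_c = 1.760 d.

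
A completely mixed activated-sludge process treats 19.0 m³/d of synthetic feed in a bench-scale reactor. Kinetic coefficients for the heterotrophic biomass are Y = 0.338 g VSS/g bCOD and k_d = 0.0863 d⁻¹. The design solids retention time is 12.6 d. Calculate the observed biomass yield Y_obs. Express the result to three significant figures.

Y_obs = Y / (1 + k_d θ_c) = 0.338 / (1 + 0.0863 × 12.6) = 0.338 / 2.087 = 0.1619.

Y_obs ≈ 0.162 g VSS/g bCOD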